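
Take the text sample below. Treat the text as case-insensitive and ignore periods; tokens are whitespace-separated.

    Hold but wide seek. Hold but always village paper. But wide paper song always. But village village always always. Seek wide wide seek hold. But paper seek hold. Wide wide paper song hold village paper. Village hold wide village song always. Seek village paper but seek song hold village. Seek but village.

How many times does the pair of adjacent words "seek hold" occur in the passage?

Scanning the 51 overlapping bigram windows for "seek hold":
  position 4–5: seek hold
  position 23–24: seek hold
  position 27–28: seek hold

3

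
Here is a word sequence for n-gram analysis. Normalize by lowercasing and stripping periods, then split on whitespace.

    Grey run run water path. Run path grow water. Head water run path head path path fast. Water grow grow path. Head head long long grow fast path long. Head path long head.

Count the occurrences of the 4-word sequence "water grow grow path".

Scanning the 30 overlapping 4-gram windows for "water grow grow path":
  position 18–21: water grow grow path

1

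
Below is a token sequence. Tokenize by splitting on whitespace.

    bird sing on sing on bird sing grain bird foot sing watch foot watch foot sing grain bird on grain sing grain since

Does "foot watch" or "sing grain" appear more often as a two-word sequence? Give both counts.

"foot watch": 1 occurrence
"sing grain": 3 occurrences

"sing grain" (3 vs 1)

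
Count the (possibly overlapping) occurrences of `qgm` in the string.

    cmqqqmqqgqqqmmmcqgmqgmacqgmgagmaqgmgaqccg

Sliding a length-3 window over the 41 characters (39 positions):
  position 17–19: qgm
  position 20–22: qgm
  position 25–27: qgm
  position 33–35: qgm

4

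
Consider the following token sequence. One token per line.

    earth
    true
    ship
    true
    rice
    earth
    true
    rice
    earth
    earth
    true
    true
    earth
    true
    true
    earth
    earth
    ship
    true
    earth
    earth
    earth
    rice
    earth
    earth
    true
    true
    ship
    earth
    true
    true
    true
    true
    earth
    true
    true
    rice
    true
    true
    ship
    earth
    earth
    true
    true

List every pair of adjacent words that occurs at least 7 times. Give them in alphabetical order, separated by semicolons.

earth true; true true

Bigram counts meeting the condition (at least 7 times):
  earth true: 8
  true true: 9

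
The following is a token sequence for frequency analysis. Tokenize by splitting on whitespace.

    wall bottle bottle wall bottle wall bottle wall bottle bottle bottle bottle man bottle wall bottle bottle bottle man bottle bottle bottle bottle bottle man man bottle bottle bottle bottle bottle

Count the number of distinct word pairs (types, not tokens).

6

31 tokens → 30 bigram windows in total.
Repeated bigrams (each contributes count−1 duplicates):
  bottle bottle: 14
  wall bottle: 5
  bottle wall: 4
  bottle man: 3
  man bottle: 3
24 duplicate windows → 30 − 24 = 6 distinct.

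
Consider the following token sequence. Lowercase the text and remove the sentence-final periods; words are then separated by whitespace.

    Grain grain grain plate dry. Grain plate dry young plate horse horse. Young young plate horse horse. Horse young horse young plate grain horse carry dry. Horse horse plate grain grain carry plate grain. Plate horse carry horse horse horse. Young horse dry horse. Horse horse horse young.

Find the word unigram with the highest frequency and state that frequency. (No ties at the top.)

Unigram frequencies (highest first):
  horse: 18
  grain: 8
  plate: 8
  young: 7
  dry: 4
  carry: 3

"horse", 18 times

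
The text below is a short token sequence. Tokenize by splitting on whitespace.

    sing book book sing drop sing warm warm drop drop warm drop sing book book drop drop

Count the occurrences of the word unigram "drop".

Scanning the 17 tokens for "drop":
  position 5: drop
  position 9: drop
  position 10: drop
  position 12: drop
  position 16: drop
  position 17: drop

6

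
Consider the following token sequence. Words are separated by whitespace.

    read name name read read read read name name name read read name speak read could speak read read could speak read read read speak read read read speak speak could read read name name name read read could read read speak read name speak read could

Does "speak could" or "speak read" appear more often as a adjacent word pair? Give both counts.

"speak could": 1 occurrence
"speak read": 6 occurrences

"speak read" (6 vs 1)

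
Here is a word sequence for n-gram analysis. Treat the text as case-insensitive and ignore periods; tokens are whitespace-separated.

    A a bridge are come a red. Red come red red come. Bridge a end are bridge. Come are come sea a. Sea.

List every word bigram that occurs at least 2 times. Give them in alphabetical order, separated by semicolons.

Bigram counts meeting the condition (at least 2 times):
  are come: 2
  red come: 2
  red red: 2

are come; red come; red red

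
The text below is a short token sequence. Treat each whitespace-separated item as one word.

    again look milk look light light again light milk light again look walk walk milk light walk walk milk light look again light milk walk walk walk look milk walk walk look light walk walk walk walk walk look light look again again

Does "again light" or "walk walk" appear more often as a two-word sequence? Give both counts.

"walk walk" (9 vs 2)

"again light": 2 occurrences
"walk walk": 9 occurrences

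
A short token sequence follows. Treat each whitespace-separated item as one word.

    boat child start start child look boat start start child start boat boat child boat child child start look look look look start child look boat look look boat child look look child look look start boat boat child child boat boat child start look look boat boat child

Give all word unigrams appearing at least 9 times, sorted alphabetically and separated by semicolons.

boat; child; look; start

Unigram counts meeting the condition (at least 9 times):
  boat: 13
  child: 13
  look: 14
  start: 9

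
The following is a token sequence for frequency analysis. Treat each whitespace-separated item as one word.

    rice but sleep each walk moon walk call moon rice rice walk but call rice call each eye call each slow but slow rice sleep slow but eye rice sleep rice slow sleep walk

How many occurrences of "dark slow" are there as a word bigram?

0

Scanning the 33 overlapping bigram windows for "dark slow":
  (none found)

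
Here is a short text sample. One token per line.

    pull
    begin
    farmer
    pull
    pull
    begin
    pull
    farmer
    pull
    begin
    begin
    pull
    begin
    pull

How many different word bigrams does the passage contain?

14 tokens → 13 bigram windows in total.
Repeated bigrams (each contributes count−1 duplicates):
  pull begin: 4
  begin pull: 3
  farmer pull: 2
6 duplicate windows → 13 − 6 = 7 distinct.

7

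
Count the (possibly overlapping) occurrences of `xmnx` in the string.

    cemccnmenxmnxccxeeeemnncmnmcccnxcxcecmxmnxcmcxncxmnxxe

Sliding a length-4 window over the 54 characters (51 positions):
  position 10–13: xmnx
  position 39–42: xmnx
  position 49–52: xmnx

3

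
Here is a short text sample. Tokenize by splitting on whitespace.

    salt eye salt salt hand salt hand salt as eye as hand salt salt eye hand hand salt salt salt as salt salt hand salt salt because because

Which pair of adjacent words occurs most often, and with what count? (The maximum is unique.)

"salt salt", 6 times

Bigram frequencies (highest first):
  salt salt: 6
  hand salt: 5
  salt hand: 3
  salt eye: 2
  salt as: 2
  eye salt: 1
  … (8 more, each ≤ 1)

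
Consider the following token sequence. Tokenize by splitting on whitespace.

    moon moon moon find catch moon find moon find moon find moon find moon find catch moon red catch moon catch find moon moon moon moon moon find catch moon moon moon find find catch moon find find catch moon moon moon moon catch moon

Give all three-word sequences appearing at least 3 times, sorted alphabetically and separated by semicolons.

Trigram counts meeting the condition (at least 3 times):
  find catch moon: 5
  find moon find: 4
  moon find catch: 3
  moon find moon: 4
  moon moon find: 3
  moon moon moon: 7

find catch moon; find moon find; moon find catch; moon find moon; moon moon find; moon moon moon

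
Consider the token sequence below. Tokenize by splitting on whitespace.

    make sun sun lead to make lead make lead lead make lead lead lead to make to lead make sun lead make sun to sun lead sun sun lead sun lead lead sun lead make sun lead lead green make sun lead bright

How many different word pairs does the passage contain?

16

43 tokens → 42 bigram windows in total.
Repeated bigrams (each contributes count−1 duplicates):
  sun lead: 8
  lead lead: 5
  lead make: 5
  make sun: 5
  lead sun: 3
  make lead: 3
  lead to: 2
  sun sun: 2
  … (1 more repeated)
26 duplicate windows → 42 − 26 = 16 distinct.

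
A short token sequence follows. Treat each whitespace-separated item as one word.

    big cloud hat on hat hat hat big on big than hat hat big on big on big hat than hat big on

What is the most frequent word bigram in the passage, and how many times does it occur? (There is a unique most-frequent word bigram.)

"big on", 4 times

Bigram frequencies (highest first):
  big on: 4
  hat hat: 3
  hat big: 3
  on big: 3
  than hat: 2
  big cloud: 1
  … (6 more, each ≤ 1)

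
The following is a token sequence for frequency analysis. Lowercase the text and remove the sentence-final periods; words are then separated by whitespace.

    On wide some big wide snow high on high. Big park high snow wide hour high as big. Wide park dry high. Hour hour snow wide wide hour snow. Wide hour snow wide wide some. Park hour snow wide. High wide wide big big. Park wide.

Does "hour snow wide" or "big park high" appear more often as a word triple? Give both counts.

"hour snow wide": 4 occurrences
"big park high": 1 occurrence

"hour snow wide" (4 vs 1)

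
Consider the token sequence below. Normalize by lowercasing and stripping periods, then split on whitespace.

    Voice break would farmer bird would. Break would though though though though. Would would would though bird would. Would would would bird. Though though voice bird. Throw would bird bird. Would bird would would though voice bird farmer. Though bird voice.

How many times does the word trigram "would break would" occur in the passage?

Scanning the 39 overlapping trigram windows for "would break would":
  position 6–8: would break would

1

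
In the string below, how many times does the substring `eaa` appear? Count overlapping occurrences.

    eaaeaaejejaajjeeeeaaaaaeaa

4

Sliding a length-3 window over the 26 characters (24 positions):
  position 1–3: eaa
  position 4–6: eaa
  position 18–20: eaa
  position 24–26: eaa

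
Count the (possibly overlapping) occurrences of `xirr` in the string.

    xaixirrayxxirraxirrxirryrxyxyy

4

Sliding a length-4 window over the 30 characters (27 positions):
  position 4–7: xirr
  position 11–14: xirr
  position 16–19: xirr
  position 20–23: xirr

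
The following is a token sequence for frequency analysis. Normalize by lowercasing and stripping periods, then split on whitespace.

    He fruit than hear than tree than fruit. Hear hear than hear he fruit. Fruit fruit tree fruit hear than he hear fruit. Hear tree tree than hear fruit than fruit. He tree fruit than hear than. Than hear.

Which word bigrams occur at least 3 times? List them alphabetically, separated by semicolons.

Bigram counts meeting the condition (at least 3 times):
  fruit hear: 3
  fruit than: 3
  hear than: 4
  than hear: 5

fruit hear; fruit than; hear than; than hear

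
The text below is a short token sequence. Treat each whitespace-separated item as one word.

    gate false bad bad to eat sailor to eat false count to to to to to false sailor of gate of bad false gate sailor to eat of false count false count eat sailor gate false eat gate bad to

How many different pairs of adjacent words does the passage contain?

40 tokens → 39 bigram windows in total.
Repeated bigrams (each contributes count−1 duplicates):
  to to: 4
  false count: 3
  to eat: 3
  bad to: 2
  eat sailor: 2
  gate false: 2
  sailor to: 2
11 duplicate windows → 39 − 11 = 28 distinct.

28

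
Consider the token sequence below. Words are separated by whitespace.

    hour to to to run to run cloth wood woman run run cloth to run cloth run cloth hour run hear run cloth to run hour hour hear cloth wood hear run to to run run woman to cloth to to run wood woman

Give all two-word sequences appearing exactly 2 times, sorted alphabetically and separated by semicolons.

cloth wood; hear run; run run; run to; wood woman

Bigram counts meeting the condition (exactly 2 times):
  cloth wood: 2
  hear run: 2
  run run: 2
  run to: 2
  wood woman: 2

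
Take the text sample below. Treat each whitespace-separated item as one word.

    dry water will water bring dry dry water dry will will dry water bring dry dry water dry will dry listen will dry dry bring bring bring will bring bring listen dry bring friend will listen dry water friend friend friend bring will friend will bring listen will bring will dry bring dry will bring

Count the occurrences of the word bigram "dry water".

5

Scanning the 54 overlapping bigram windows for "dry water":
  position 1–2: dry water
  position 7–8: dry water
  position 12–13: dry water
  position 16–17: dry water
  position 37–38: dry water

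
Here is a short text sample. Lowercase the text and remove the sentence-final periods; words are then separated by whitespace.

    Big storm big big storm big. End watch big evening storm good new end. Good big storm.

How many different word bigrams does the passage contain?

13

17 tokens → 16 bigram windows in total.
Repeated bigrams (each contributes count−1 duplicates):
  big storm: 3
  storm big: 2
3 duplicate windows → 16 − 3 = 13 distinct.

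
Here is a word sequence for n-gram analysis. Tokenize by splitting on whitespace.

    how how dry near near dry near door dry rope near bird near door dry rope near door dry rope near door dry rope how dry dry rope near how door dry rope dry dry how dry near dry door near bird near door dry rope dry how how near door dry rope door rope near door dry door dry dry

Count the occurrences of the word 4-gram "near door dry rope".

Scanning the 58 overlapping 4-gram windows for "near door dry rope":
  position 7–10: near door dry rope
  position 13–16: near door dry rope
  position 17–20: near door dry rope
  position 21–24: near door dry rope
  position 43–46: near door dry rope
  position 50–53: near door dry rope

6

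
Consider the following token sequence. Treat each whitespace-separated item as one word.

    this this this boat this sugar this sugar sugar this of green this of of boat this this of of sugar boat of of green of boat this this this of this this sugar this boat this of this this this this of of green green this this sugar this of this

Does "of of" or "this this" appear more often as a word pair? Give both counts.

"this this" (10 vs 4)

"of of": 4 occurrences
"this this": 10 occurrences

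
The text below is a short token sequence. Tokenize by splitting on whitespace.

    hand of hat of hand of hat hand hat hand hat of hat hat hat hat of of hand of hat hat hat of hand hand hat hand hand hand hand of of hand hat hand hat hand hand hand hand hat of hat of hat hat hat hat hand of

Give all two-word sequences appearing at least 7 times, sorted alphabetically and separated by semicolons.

hand hand; hat hat

Bigram counts meeting the condition (at least 7 times):
  hand hand: 7
  hat hat: 8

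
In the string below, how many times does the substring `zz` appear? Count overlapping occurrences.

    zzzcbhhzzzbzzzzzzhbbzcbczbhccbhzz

Sliding a length-2 window over the 33 characters (32 positions):
  position 1–2: zz
  position 2–3: zz
  position 8–9: zz
  position 9–10: zz
  position 12–13: zz
  position 13–14: zz
  position 14–15: zz
  position 15–16: zz
  position 16–17: zz
  position 32–33: zz

10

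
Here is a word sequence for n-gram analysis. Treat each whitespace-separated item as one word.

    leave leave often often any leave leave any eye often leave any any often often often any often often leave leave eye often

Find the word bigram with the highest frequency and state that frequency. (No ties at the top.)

Bigram frequencies (highest first):
  often often: 4
  leave leave: 3
  often any: 2
  leave any: 2
  eye often: 2
  often leave: 2
  … (6 more, each ≤ 2)

"often often", 4 times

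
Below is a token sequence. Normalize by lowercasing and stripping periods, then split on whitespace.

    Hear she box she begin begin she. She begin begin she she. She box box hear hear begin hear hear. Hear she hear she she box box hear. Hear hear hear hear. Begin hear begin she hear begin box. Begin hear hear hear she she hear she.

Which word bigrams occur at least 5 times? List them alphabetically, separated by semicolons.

hear hear; hear she; she she

Bigram counts meeting the condition (at least 5 times):
  hear hear: 9
  hear she: 5
  she she: 5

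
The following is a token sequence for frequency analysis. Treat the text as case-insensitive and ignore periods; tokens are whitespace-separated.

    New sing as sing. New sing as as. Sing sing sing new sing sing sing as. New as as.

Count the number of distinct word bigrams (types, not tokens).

19 tokens → 18 bigram windows in total.
Repeated bigrams (each contributes count−1 duplicates):
  sing sing: 4
  new sing: 3
  sing as: 3
  as as: 2
  as sing: 2
  sing new: 2
10 duplicate windows → 18 − 10 = 8 distinct.

8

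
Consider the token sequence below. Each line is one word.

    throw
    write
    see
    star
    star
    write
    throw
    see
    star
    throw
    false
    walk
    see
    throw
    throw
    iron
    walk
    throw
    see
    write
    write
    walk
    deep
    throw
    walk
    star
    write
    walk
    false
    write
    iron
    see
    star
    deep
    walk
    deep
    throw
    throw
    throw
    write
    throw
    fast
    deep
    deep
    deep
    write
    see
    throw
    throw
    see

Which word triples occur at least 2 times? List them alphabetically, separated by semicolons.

Trigram counts meeting the condition (at least 2 times):
  see throw throw: 2
  walk deep throw: 2

see throw throw; walk deep throw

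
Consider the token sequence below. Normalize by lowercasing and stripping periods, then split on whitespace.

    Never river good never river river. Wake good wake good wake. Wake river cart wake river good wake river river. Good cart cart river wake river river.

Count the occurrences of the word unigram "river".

Scanning the 27 tokens for "river":
  position 2: river
  position 5: river
  position 6: river
  position 13: river
  position 16: river
  position 19: river
  position 20: river
  position 24: river
  position 26: river
  position 27: river

10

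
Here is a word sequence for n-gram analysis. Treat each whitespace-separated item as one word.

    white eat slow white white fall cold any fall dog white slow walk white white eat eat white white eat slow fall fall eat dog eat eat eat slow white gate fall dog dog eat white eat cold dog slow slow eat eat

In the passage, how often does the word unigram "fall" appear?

Scanning the 43 tokens for "fall":
  position 6: fall
  position 9: fall
  position 22: fall
  position 23: fall
  position 32: fall

5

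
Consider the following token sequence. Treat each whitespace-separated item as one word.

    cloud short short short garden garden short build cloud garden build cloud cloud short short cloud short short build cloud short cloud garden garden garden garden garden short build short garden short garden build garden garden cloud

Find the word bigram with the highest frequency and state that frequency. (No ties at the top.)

"garden garden", 6 times

Bigram frequencies (highest first):
  garden garden: 6
  cloud short: 4
  short short: 4
  short garden: 3
  garden short: 3
  short build: 3
  … (8 more, each ≤ 3)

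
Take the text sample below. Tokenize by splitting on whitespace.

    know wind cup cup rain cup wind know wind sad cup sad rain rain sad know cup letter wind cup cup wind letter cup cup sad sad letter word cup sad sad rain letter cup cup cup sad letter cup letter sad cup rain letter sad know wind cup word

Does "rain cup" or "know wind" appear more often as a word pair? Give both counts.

"know wind" (3 vs 1)

"rain cup": 1 occurrence
"know wind": 3 occurrences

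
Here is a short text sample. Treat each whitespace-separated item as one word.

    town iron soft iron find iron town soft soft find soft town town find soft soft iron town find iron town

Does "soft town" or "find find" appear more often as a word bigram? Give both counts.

"soft town" (1 vs 0)

"soft town": 1 occurrence
"find find": 0 occurrences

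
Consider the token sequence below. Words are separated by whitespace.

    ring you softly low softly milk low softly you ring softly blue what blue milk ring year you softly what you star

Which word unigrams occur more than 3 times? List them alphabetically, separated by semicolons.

softly; you

Unigram counts meeting the condition (more than 3 times):
  softly: 5
  you: 4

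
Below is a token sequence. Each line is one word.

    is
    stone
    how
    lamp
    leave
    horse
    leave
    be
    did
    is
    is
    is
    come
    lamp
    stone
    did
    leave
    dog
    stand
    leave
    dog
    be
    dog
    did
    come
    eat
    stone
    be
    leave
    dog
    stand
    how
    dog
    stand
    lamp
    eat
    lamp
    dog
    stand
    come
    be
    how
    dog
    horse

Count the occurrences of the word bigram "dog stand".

Scanning the 43 overlapping bigram windows for "dog stand":
  position 18–19: dog stand
  position 30–31: dog stand
  position 33–34: dog stand
  position 38–39: dog stand

4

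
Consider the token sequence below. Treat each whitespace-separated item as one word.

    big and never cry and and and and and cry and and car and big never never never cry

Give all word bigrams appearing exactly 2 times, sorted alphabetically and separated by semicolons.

Bigram counts meeting the condition (exactly 2 times):
  cry and: 2
  never cry: 2
  never never: 2

cry and; never cry; never never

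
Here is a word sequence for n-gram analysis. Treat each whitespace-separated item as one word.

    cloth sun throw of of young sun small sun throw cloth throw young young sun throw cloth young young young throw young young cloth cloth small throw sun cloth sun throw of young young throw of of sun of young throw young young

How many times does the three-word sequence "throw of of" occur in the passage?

Scanning the 41 overlapping trigram windows for "throw of of":
  position 3–5: throw of of
  position 35–37: throw of of

2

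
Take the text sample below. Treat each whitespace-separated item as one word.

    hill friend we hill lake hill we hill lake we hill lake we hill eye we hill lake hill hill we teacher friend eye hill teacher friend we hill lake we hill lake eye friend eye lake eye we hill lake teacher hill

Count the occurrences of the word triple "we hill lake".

Scanning the 41 overlapping trigram windows for "we hill lake":
  position 3–5: we hill lake
  position 7–9: we hill lake
  position 10–12: we hill lake
  position 16–18: we hill lake
  position 28–30: we hill lake
  position 31–33: we hill lake
  position 39–41: we hill lake

7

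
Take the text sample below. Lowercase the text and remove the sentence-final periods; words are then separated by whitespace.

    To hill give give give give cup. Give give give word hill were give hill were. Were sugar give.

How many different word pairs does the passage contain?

13

19 tokens → 18 bigram windows in total.
Repeated bigrams (each contributes count−1 duplicates):
  give give: 5
  hill were: 2
5 duplicate windows → 18 − 5 = 13 distinct.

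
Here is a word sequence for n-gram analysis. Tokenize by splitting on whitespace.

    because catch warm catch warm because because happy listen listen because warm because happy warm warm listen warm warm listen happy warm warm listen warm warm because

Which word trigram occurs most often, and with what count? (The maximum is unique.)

Trigram frequencies (highest first):
  warm warm listen: 3
  happy warm warm: 2
  warm listen warm: 2
  listen warm warm: 2
  because catch warm: 1
  catch warm catch: 1
  … (14 more, each ≤ 1)

"warm warm listen", 3 times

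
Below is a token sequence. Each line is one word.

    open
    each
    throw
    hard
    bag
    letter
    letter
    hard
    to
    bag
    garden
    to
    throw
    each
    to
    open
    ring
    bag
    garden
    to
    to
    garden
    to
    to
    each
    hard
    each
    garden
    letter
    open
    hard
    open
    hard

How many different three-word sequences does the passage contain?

33 tokens → 31 trigram windows in total.
Repeated trigrams (each contributes count−1 duplicates):
  bag garden to: 2
  garden to to: 2
2 duplicate windows → 31 − 2 = 29 distinct.

29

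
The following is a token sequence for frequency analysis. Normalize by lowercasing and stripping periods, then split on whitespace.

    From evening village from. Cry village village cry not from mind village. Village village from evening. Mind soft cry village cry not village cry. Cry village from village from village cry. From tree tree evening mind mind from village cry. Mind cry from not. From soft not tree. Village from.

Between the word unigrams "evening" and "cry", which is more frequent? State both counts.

"cry" (9 vs 3)

"evening": 3 occurrences
"cry": 9 occurrences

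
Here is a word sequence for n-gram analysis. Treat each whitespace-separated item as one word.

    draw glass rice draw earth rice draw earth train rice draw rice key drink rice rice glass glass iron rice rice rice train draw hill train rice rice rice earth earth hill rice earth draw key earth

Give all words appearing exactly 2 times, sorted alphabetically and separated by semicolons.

Unigram counts meeting the condition (exactly 2 times):
  hill: 2
  key: 2

hill; key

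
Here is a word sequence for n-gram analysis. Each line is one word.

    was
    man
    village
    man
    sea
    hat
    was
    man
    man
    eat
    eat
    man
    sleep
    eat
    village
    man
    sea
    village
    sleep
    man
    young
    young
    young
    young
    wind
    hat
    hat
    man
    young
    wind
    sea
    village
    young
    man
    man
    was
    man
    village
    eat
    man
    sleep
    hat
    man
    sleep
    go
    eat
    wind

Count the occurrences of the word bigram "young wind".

Scanning the 46 overlapping bigram windows for "young wind":
  position 24–25: young wind
  position 29–30: young wind

2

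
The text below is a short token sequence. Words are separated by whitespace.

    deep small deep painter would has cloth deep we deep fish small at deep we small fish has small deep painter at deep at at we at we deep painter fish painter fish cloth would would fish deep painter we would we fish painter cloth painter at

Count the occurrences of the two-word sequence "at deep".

2

Scanning the 46 overlapping bigram windows for "at deep":
  position 13–14: at deep
  position 22–23: at deep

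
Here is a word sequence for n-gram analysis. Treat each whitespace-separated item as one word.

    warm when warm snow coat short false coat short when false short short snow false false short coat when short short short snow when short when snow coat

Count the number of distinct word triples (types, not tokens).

25

28 tokens → 26 trigram windows in total.
Repeated trigrams (each contributes count−1 duplicates):
  short short snow: 2
1 duplicate windows → 26 − 1 = 25 distinct.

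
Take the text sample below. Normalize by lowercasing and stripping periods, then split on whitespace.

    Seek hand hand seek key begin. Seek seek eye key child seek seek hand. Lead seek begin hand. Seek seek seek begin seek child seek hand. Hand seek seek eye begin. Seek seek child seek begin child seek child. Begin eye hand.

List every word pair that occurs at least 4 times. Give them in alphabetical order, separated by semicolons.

child seek; seek seek

Bigram counts meeting the condition (at least 4 times):
  child seek: 4
  seek seek: 6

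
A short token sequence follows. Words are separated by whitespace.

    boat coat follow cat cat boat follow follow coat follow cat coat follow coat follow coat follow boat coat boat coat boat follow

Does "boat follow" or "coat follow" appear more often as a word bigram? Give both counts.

"boat follow": 2 occurrences
"coat follow": 5 occurrences

"coat follow" (5 vs 2)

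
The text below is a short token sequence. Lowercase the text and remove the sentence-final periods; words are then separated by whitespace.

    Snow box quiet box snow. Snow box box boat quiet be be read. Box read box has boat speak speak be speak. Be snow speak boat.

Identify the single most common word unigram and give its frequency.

Unigram frequencies (highest first):
  box: 6
  snow: 4
  be: 4
  speak: 4
  boat: 3
  quiet: 2
  … (2 more, each ≤ 2)

"box", 6 times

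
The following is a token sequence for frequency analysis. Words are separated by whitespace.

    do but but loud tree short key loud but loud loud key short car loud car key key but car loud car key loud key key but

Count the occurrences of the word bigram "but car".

1

Scanning the 26 overlapping bigram windows for "but car":
  position 19–20: but car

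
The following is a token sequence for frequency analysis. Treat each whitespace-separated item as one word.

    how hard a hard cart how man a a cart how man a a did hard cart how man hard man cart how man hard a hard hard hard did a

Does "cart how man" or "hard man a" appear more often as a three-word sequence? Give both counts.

"cart how man" (4 vs 0)

"cart how man": 4 occurrences
"hard man a": 0 occurrences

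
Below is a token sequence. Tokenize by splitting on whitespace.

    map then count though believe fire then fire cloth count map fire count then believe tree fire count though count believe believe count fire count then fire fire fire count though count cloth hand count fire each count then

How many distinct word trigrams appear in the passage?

34

39 tokens → 37 trigram windows in total.
Repeated trigrams (each contributes count−1 duplicates):
  count though count: 2
  fire count then: 2
  fire count though: 2
3 duplicate windows → 37 − 3 = 34 distinct.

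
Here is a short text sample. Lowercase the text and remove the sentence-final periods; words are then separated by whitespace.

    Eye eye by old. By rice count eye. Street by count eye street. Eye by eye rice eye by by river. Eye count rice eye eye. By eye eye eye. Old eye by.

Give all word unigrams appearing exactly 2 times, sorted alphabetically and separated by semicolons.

old; street

Unigram counts meeting the condition (exactly 2 times):
  old: 2
  street: 2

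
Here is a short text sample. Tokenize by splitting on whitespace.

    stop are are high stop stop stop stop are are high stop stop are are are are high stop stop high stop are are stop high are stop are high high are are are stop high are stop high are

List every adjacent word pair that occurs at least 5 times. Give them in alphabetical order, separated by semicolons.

Bigram counts meeting the condition (at least 5 times):
  are are: 8
  stop are: 5
  stop stop: 5

are are; stop are; stop stop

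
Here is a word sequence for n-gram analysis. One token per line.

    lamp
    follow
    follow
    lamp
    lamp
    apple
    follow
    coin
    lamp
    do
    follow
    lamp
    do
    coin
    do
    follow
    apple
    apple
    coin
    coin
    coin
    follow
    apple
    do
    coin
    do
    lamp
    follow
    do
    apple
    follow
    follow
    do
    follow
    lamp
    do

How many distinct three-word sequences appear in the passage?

36 tokens → 34 trigram windows in total.
Repeated trigrams (each contributes count−1 duplicates):
  do coin do: 2
  do follow lamp: 2
  follow lamp do: 2
3 duplicate windows → 34 − 3 = 31 distinct.

31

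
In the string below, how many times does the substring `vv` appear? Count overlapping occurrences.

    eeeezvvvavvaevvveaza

5

Sliding a length-2 window over the 20 characters (19 positions):
  position 6–7: vv
  position 7–8: vv
  position 10–11: vv
  position 14–15: vv
  position 15–16: vv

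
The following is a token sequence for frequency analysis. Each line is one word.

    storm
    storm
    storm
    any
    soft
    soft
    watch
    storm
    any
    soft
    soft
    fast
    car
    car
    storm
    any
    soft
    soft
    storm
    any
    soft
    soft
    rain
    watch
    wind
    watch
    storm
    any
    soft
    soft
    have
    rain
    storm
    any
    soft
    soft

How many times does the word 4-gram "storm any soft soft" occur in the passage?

6

Scanning the 33 overlapping 4-gram windows for "storm any soft soft":
  position 3–6: storm any soft soft
  position 8–11: storm any soft soft
  position 15–18: storm any soft soft
  position 19–22: storm any soft soft
  position 27–30: storm any soft soft
  position 33–36: storm any soft soft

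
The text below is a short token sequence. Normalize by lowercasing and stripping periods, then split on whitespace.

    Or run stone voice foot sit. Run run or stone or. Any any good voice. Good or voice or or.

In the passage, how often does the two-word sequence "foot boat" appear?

0

Scanning the 19 overlapping bigram windows for "foot boat":
  (none found)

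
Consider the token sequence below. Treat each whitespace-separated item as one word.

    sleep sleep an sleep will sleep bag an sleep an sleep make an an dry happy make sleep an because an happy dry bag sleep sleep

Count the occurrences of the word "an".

Scanning the 26 tokens for "an":
  position 3: an
  position 8: an
  position 10: an
  position 13: an
  position 14: an
  position 19: an
  position 21: an

7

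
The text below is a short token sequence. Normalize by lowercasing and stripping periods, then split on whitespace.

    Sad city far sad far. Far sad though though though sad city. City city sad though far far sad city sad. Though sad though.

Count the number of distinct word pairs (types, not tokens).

11

24 tokens → 23 bigram windows in total.
Repeated bigrams (each contributes count−1 duplicates):
  sad though: 4
  far sad: 3
  sad city: 3
  city city: 2
  city sad: 2
  far far: 2
  though sad: 2
  though though: 2
12 duplicate windows → 23 − 12 = 11 distinct.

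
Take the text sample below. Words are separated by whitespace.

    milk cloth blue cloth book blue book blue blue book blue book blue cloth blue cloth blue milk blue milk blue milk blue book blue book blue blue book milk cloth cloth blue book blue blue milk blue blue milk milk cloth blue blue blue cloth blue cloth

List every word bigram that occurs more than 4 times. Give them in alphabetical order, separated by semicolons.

Bigram counts meeting the condition (more than 4 times):
  blue blue: 6
  blue book: 7
  blue cloth: 5
  blue milk: 5
  book blue: 7
  cloth blue: 6

blue blue; blue book; blue cloth; blue milk; book blue; cloth blue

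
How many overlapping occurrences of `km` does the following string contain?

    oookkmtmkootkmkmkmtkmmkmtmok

6

Sliding a length-2 window over the 28 characters (27 positions):
  position 5–6: km
  position 13–14: km
  position 15–16: km
  position 17–18: km
  position 20–21: km
  position 23–24: km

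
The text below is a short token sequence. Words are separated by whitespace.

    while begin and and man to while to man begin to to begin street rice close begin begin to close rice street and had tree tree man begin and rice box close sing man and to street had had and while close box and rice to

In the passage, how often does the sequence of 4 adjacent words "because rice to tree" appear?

Scanning the 43 overlapping 4-gram windows for "because rice to tree":
  (none found)

0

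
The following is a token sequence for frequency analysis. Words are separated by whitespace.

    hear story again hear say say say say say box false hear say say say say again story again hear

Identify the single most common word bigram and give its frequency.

Bigram frequencies (highest first):
  say say: 7
  story again: 2
  again hear: 2
  hear say: 2
  hear story: 1
  say box: 1
  … (4 more, each ≤ 1)

"say say", 7 times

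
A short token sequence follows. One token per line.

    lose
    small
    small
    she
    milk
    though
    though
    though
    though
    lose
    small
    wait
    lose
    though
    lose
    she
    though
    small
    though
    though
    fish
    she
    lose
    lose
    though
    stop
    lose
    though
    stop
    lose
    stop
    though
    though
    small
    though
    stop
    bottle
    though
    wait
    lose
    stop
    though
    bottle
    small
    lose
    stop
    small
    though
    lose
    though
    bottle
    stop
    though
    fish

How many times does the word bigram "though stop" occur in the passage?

Scanning the 53 overlapping bigram windows for "though stop":
  position 25–26: though stop
  position 28–29: though stop
  position 35–36: though stop

3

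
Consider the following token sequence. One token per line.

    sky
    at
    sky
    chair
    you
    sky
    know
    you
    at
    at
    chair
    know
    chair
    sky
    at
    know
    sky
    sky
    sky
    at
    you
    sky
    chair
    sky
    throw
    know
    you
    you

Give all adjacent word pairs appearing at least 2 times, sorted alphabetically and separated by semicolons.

Bigram counts meeting the condition (at least 2 times):
  chair sky: 2
  know you: 2
  sky at: 3
  sky chair: 2
  sky sky: 2
  you sky: 2

chair sky; know you; sky at; sky chair; sky sky; you sky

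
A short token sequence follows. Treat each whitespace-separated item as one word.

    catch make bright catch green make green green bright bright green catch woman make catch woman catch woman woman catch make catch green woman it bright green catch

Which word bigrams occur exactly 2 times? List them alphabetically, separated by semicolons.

bright green; catch green; catch make; green catch; make catch; woman catch

Bigram counts meeting the condition (exactly 2 times):
  bright green: 2
  catch green: 2
  catch make: 2
  green catch: 2
  make catch: 2
  woman catch: 2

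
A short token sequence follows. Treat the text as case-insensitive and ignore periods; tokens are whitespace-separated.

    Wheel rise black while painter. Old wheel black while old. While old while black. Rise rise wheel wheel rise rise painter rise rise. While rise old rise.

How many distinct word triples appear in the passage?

27 tokens → 25 trigram windows in total.
Repeated trigrams (each contributes count−1 duplicates):
  while old while: 2
1 duplicate windows → 25 − 1 = 24 distinct.

24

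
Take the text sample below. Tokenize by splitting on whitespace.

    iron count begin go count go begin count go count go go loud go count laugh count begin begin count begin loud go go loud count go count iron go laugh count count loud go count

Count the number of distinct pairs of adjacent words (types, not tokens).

36 tokens → 35 bigram windows in total.
Repeated bigrams (each contributes count−1 duplicates):
  go count: 5
  count go: 4
  count begin: 3
  loud go: 3
  begin count: 2
  go go: 2
  go loud: 2
  laugh count: 2
15 duplicate windows → 35 − 15 = 20 distinct.

20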